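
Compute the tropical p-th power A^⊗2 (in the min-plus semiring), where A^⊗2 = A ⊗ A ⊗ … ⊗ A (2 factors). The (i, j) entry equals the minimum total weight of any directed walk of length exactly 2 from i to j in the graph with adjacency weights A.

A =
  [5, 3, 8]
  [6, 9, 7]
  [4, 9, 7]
A^⊗2 =
  [9, 8, 10]
  [11, 9, 14]
  [9, 7, 12]

Each entry (A^⊗2)_ij equals the minimum over all length-2 walks i = v_0 → v_1 → … → v_2 = j of Σ_t A[v_t][v_{t+1}]. For example, for (i, j) = (0, 2) we minimise over 3 possible intermediate vertex sequences; the minimum is 10, attained along the walk 0 → 1 → 2.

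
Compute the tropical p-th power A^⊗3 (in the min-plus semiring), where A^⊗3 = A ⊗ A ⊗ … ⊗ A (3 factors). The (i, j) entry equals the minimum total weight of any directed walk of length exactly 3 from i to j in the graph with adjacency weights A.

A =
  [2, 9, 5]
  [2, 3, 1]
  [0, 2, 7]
A^⊗3 =
  [6, 9, 8]
  [3, 6, 4]
  [3, 5, 6]

Each entry (A^⊗3)_ij equals the minimum over all length-3 walks i = v_0 → v_1 → … → v_3 = j of Σ_t A[v_t][v_{t+1}]. For example, for (i, j) = (0, 2) we minimise over 9 possible intermediate vertex sequences; the minimum is 8, attained along the walk 0 → 2 → 1 → 2.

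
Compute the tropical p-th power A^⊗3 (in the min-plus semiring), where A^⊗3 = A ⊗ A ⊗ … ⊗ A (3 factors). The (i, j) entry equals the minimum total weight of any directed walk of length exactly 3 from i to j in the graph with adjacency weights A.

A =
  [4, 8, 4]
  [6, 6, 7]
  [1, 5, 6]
A^⊗3 =
  [9, 13, 9]
  [11, 15, 12]
  [6, 10, 9]

Each entry (A^⊗3)_ij equals the minimum over all length-3 walks i = v_0 → v_1 → … → v_3 = j of Σ_t A[v_t][v_{t+1}]. For example, for (i, j) = (0, 2) we minimise over 9 possible intermediate vertex sequences; the minimum is 9, attained along the walk 0 → 2 → 0 → 2.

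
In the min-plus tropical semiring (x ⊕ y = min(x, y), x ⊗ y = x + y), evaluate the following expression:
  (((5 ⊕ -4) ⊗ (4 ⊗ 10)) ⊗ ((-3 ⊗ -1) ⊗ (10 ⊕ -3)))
(((5 ⊕ -4) ⊗ (4 ⊗ 10)) ⊗ ((-3 ⊗ -1) ⊗ (10 ⊕ -3))) = 3

Expand innermost to outermost. Recall ⊕ takes the minimum of its arguments and ⊗ takes their sum. Working out the expression (((5 ⊕ -4) ⊗ (4 ⊗ 10)) ⊗ ((-3 ⊗ -1) ⊗ (10 ⊕ -3))) gives 3.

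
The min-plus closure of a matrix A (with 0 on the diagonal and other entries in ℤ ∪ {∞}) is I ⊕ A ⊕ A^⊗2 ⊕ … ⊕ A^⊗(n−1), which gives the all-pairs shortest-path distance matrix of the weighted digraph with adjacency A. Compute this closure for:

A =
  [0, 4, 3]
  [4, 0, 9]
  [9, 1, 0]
Closure =
  [0, 4, 3]
  [4, 0, 7]
  [5, 1, 0]

This is the Floyd-Warshall all-pairs shortest-path computation. For each intermediate vertex k = 0, 1, …, 2, update dist[i][j] ← min(dist[i][j], dist[i][k] + dist[k][j]). The final matrix gives, for each (i, j), the minimum total weight of any directed path from i to j (possibly empty when i = j).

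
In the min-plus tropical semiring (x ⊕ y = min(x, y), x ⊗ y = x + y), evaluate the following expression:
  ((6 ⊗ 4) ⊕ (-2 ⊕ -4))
((6 ⊗ 4) ⊕ (-2 ⊕ -4)) = -4

Expand innermost to outermost. Recall ⊕ takes the minimum of its arguments and ⊗ takes their sum. Working out the expression ((6 ⊗ 4) ⊕ (-2 ⊕ -4)) gives -4.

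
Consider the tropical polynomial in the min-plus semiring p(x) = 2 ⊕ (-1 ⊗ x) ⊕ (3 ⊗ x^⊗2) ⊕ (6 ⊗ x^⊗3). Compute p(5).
p(5) = 2

A tropical monomial a ⊗ x^⊗i evaluates to a + i · x. Evaluating each term at x = 5:
  Term 0 contributes 2 + 0 · 5 = 2
  Term 1 contributes -1 + 1 · 5 = 4
  Term 2 contributes 3 + 2 · 5 = 13
  Term 3 contributes 6 + 3 · 5 = 21
p(5) = ⊕ of these = min[2, 4, 13, 21] = 2.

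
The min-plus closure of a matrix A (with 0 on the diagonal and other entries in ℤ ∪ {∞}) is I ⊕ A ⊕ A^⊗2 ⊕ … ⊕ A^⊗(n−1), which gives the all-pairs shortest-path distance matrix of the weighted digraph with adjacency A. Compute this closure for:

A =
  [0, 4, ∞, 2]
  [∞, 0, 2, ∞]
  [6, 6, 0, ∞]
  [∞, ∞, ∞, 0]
Closure =
  [0, 4, 6, 2]
  [8, 0, 2, 10]
  [6, 6, 0, 8]
  [∞, ∞, ∞, 0]

This is the Floyd-Warshall all-pairs shortest-path computation. For each intermediate vertex k = 0, 1, …, 3, update dist[i][j] ← min(dist[i][j], dist[i][k] + dist[k][j]). The final matrix gives, for each (i, j), the minimum total weight of any directed path from i to j (possibly empty when i = j).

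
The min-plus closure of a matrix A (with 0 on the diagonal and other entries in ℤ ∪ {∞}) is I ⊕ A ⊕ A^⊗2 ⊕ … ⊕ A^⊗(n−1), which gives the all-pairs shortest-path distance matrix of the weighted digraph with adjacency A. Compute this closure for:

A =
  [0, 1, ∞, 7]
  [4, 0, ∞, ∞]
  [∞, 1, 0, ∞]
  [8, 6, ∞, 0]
Closure =
  [0, 1, ∞, 7]
  [4, 0, ∞, 11]
  [5, 1, 0, 12]
  [8, 6, ∞, 0]

This is the Floyd-Warshall all-pairs shortest-path computation. For each intermediate vertex k = 0, 1, …, 3, update dist[i][j] ← min(dist[i][j], dist[i][k] + dist[k][j]). The final matrix gives, for each (i, j), the minimum total weight of any directed path from i to j (possibly empty when i = j).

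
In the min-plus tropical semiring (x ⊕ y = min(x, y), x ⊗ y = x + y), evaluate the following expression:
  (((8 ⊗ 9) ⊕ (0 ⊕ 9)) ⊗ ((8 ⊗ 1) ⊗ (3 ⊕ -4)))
(((8 ⊗ 9) ⊕ (0 ⊕ 9)) ⊗ ((8 ⊗ 1) ⊗ (3 ⊕ -4))) = 5

Expand innermost to outermost. Recall ⊕ takes the minimum of its arguments and ⊗ takes their sum. Working out the expression (((8 ⊗ 9) ⊕ (0 ⊕ 9)) ⊗ ((8 ⊗ 1) ⊗ (3 ⊕ -4))) gives 5.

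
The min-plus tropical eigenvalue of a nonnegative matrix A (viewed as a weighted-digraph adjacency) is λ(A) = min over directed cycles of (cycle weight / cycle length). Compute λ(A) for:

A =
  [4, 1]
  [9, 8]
λ(A) = 4

Enumerate directed cycles and compute their means (weight / length). Sample:
  cycle 0 → 0: weight = 4, length = 1, mean = 4/1 ≈ 4.000
  cycle 1 → 1: weight = 8, length = 1, mean = 8/1 ≈ 8.000
  cycle 0 → 1 → 0: weight = 10, length = 2, mean = 10/2 ≈ 5.000
  cycle 1 → 0 → 1: weight = 10, length = 2, mean = 10/2 ≈ 5.000
Minimum mean = 4.000, attained e.g. along the cycle 0 → 0 with weight 4 and length 1. So λ(A) = 4/1 = 4.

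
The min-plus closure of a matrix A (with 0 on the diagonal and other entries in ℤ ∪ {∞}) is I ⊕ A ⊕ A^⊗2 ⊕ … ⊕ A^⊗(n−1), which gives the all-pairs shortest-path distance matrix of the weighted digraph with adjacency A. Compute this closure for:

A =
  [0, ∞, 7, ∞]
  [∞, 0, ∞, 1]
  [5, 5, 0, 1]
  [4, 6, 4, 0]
Closure =
  [0, 12, 7, 8]
  [5, 0, 5, 1]
  [5, 5, 0, 1]
  [4, 6, 4, 0]

This is the Floyd-Warshall all-pairs shortest-path computation. For each intermediate vertex k = 0, 1, …, 3, update dist[i][j] ← min(dist[i][j], dist[i][k] + dist[k][j]). The final matrix gives, for each (i, j), the minimum total weight of any directed path from i to j (possibly empty when i = j).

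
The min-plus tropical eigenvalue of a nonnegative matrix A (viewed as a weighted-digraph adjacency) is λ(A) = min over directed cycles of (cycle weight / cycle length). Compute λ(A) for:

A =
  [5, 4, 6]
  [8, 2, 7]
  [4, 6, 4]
λ(A) = 2

Enumerate directed cycles and compute their means (weight / length). Sample:
  cycle 0 → 0: weight = 5, length = 1, mean = 5/1 ≈ 5.000
  cycle 1 → 1: weight = 2, length = 1, mean = 2/1 ≈ 2.000
  cycle 2 → 2: weight = 4, length = 1, mean = 4/1 ≈ 4.000
  cycle 0 → 1 → 0: weight = 12, length = 2, mean = 12/2 ≈ 6.000
  cycle 0 → 2 → 0: weight = 10, length = 2, mean = 10/2 ≈ 5.000
  cycle 1 → 0 → 1: weight = 12, length = 2, mean = 12/2 ≈ 6.000
Minimum mean = 2.000, attained e.g. along the cycle 1 → 1 with weight 2 and length 1. So λ(A) = 2/1 = 2.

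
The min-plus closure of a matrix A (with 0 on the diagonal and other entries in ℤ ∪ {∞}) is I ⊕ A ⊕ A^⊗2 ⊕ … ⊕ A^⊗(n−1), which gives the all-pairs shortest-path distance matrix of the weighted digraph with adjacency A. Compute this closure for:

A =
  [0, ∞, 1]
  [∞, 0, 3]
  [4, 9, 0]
Closure =
  [0, 10, 1]
  [7, 0, 3]
  [4, 9, 0]

This is the Floyd-Warshall all-pairs shortest-path computation. For each intermediate vertex k = 0, 1, …, 2, update dist[i][j] ← min(dist[i][j], dist[i][k] + dist[k][j]). The final matrix gives, for each (i, j), the minimum total weight of any directed path from i to j (possibly empty when i = j).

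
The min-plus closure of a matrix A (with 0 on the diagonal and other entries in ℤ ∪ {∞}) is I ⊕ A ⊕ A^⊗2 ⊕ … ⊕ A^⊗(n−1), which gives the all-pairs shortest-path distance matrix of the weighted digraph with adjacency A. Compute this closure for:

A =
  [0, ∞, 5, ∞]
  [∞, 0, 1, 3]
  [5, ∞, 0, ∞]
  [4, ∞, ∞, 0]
Closure =
  [0, ∞, 5, ∞]
  [6, 0, 1, 3]
  [5, ∞, 0, ∞]
  [4, ∞, 9, 0]

This is the Floyd-Warshall all-pairs shortest-path computation. For each intermediate vertex k = 0, 1, …, 3, update dist[i][j] ← min(dist[i][j], dist[i][k] + dist[k][j]). The final matrix gives, for each (i, j), the minimum total weight of any directed path from i to j (possibly empty when i = j).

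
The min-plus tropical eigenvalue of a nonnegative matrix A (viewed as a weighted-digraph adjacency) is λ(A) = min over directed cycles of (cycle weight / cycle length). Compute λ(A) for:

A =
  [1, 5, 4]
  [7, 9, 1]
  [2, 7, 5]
λ(A) = 1

Enumerate directed cycles and compute their means (weight / length). Sample:
  cycle 0 → 0: weight = 1, length = 1, mean = 1/1 ≈ 1.000
  cycle 1 → 1: weight = 9, length = 1, mean = 9/1 ≈ 9.000
  cycle 2 → 2: weight = 5, length = 1, mean = 5/1 ≈ 5.000
  cycle 0 → 1 → 0: weight = 12, length = 2, mean = 12/2 ≈ 6.000
  cycle 0 → 2 → 0: weight = 6, length = 2, mean = 6/2 ≈ 3.000
  cycle 1 → 0 → 1: weight = 12, length = 2, mean = 12/2 ≈ 6.000
Minimum mean = 1.000, attained e.g. along the cycle 0 → 0 with weight 1 and length 1. So λ(A) = 1/1 = 1.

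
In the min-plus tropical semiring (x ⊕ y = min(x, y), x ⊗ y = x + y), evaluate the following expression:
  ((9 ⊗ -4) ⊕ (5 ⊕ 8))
((9 ⊗ -4) ⊕ (5 ⊕ 8)) = 5

Expand innermost to outermost. Recall ⊕ takes the minimum of its arguments and ⊗ takes their sum. Working out the expression ((9 ⊗ -4) ⊕ (5 ⊕ 8)) gives 5.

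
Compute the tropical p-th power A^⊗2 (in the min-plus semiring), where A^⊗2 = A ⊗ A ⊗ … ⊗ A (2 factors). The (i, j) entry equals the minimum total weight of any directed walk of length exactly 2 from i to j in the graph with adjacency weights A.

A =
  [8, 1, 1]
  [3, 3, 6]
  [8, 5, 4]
A^⊗2 =
  [4, 4, 5]
  [6, 4, 4]
  [8, 8, 8]

Each entry (A^⊗2)_ij equals the minimum over all length-2 walks i = v_0 → v_1 → … → v_2 = j of Σ_t A[v_t][v_{t+1}]. For example, for (i, j) = (0, 2) we minimise over 3 possible intermediate vertex sequences; the minimum is 5, attained along the walk 0 → 2 → 2.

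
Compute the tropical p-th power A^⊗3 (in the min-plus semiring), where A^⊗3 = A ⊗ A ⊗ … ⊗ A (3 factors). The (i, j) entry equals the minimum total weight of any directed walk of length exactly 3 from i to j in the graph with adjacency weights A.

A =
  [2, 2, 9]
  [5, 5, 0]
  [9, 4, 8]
A^⊗3 =
  [6, 6, 4]
  [9, 9, 4]
  [11, 8, 9]

Each entry (A^⊗3)_ij equals the minimum over all length-3 walks i = v_0 → v_1 → … → v_3 = j of Σ_t A[v_t][v_{t+1}]. For example, for (i, j) = (0, 2) we minimise over 9 possible intermediate vertex sequences; the minimum is 4, attained along the walk 0 → 0 → 1 → 2.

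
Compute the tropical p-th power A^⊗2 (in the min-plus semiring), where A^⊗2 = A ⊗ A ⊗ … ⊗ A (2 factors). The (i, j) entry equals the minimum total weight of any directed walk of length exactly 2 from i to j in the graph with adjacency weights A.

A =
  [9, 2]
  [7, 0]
A^⊗2 =
  [9, 2]
  [7, 0]

Each entry (A^⊗2)_ij equals the minimum over all length-2 walks i = v_0 → v_1 → … → v_2 = j of Σ_t A[v_t][v_{t+1}]. For example, for (i, j) = (0, 1) we minimise over 2 possible intermediate vertex sequences; the minimum is 2, attained along the walk 0 → 1 → 1.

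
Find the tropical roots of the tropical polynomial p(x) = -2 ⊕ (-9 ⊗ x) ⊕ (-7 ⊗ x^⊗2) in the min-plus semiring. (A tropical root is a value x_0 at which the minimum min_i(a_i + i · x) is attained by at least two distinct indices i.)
Roots: {-2, 7}

Each tropical root is a break point of the lower envelope of the lines y = a_i + i · x (there are 3 lines, with slopes 0, 1, ..., 2). Only the lines that attain the minimum somewhere contribute to roots; other lines are dominated. Here the surviving (envelope) indices are i = 2, i = 1, i = 0.
Intersections between consecutive envelope lines give the roots: for adjacent envelope indices i < j the intersection is x = (a_i − a_j) / (j − i). Reading off the sorted break points: {-2, 7}.
Verification: at each break x_0, at least two indices attain the minimum of min_i(a_i + i · x_0).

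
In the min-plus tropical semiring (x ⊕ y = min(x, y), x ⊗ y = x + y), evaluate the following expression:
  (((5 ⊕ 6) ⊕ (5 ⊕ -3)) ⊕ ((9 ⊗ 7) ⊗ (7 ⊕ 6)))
(((5 ⊕ 6) ⊕ (5 ⊕ -3)) ⊕ ((9 ⊗ 7) ⊗ (7 ⊕ 6))) = -3

Expand innermost to outermost. Recall ⊕ takes the minimum of its arguments and ⊗ takes their sum. Working out the expression (((5 ⊕ 6) ⊕ (5 ⊕ -3)) ⊕ ((9 ⊗ 7) ⊗ (7 ⊕ 6))) gives -3.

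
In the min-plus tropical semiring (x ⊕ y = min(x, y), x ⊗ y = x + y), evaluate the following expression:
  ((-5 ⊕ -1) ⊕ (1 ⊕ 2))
((-5 ⊕ -1) ⊕ (1 ⊕ 2)) = -5

Expand innermost to outermost. Recall ⊕ takes the minimum of its arguments and ⊗ takes their sum. Working out the expression ((-5 ⊕ -1) ⊕ (1 ⊕ 2)) gives -5.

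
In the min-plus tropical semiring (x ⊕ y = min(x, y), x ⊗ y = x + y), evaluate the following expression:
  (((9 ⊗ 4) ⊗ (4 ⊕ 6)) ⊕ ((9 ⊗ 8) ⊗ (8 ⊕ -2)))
(((9 ⊗ 4) ⊗ (4 ⊕ 6)) ⊕ ((9 ⊗ 8) ⊗ (8 ⊕ -2))) = 15

Expand innermost to outermost. Recall ⊕ takes the minimum of its arguments and ⊗ takes their sum. Working out the expression (((9 ⊗ 4) ⊗ (4 ⊕ 6)) ⊕ ((9 ⊗ 8) ⊗ (8 ⊕ -2))) gives 15.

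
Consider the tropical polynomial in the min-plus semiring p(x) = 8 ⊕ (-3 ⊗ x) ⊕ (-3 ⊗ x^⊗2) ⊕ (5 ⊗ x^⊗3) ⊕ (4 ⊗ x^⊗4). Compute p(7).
p(7) = 4

A tropical monomial a ⊗ x^⊗i evaluates to a + i · x. Evaluating each term at x = 7:
  Term 0 contributes 8 + 0 · 7 = 8
  Term 1 contributes -3 + 1 · 7 = 4
  Term 2 contributes -3 + 2 · 7 = 11
  Term 3 contributes 5 + 3 · 7 = 26
  Term 4 contributes 4 + 4 · 7 = 32
p(7) = ⊕ of these = min[8, 4, 11, 26, 32] = 4.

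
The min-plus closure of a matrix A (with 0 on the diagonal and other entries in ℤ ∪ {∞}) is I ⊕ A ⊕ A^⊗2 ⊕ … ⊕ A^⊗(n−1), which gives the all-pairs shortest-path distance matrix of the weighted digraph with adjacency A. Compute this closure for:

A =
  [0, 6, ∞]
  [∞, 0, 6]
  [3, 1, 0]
Closure =
  [0, 6, 12]
  [9, 0, 6]
  [3, 1, 0]

This is the Floyd-Warshall all-pairs shortest-path computation. For each intermediate vertex k = 0, 1, …, 2, update dist[i][j] ← min(dist[i][j], dist[i][k] + dist[k][j]). The final matrix gives, for each (i, j), the minimum total weight of any directed path from i to j (possibly empty when i = j).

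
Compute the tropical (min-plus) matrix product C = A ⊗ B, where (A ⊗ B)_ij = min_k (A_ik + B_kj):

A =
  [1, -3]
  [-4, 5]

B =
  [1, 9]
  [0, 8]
A ⊗ B =
  [-3, 5]
  [-3, 5]

Apply the min-plus product entry-by-entry:
  C[0][0] = min over k of (A[0][0] + B[0][0] = 1 + 1 = 2, A[0][1] + B[1][0] = -3 + 0 = -3) = -3 (attained at k = 1)
  C[0][1] = min over k of (A[0][0] + B[0][1] = 1 + 9 = 10, A[0][1] + B[1][1] = -3 + 8 = 5) = 5 (attained at k = 1)
  C[1][0] = min over k of (A[1][0] + B[0][0] = -4 + 1 = -3, A[1][1] + B[1][0] = 5 + 0 = 5) = -3 (attained at k = 0)
  C[1][1] = min over k of (A[1][0] + B[0][1] = -4 + 9 = 5, A[1][1] + B[1][1] = 5 + 8 = 13) = 5 (attained at k = 0)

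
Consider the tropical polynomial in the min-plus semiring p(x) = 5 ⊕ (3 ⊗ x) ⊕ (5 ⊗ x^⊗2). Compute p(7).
p(7) = 5

A tropical monomial a ⊗ x^⊗i evaluates to a + i · x. Evaluating each term at x = 7:
  Term 0 contributes 5 + 0 · 7 = 5
  Term 1 contributes 3 + 1 · 7 = 10
  Term 2 contributes 5 + 2 · 7 = 19
p(7) = ⊕ of these = min[5, 10, 19] = 5.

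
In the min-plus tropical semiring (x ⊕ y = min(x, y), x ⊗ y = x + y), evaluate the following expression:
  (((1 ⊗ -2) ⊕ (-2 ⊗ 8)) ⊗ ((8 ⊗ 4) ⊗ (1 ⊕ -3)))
(((1 ⊗ -2) ⊕ (-2 ⊗ 8)) ⊗ ((8 ⊗ 4) ⊗ (1 ⊕ -3))) = 8

Expand innermost to outermost. Recall ⊕ takes the minimum of its arguments and ⊗ takes their sum. Working out the expression (((1 ⊗ -2) ⊕ (-2 ⊗ 8)) ⊗ ((8 ⊗ 4) ⊗ (1 ⊕ -3))) gives 8.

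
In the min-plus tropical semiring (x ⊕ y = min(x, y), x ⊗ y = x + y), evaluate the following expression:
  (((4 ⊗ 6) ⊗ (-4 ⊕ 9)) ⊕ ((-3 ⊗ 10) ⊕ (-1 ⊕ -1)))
(((4 ⊗ 6) ⊗ (-4 ⊕ 9)) ⊕ ((-3 ⊗ 10) ⊕ (-1 ⊕ -1))) = -1

Expand innermost to outermost. Recall ⊕ takes the minimum of its arguments and ⊗ takes their sum. Working out the expression (((4 ⊗ 6) ⊗ (-4 ⊕ 9)) ⊕ ((-3 ⊗ 10) ⊕ (-1 ⊕ -1))) gives -1.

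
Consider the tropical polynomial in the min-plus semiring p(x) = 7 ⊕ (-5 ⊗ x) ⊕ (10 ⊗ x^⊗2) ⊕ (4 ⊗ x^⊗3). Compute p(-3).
p(-3) = -8

A tropical monomial a ⊗ x^⊗i evaluates to a + i · x. Evaluating each term at x = -3:
  Term 0 contributes 7 + 0 · -3 = 7
  Term 1 contributes -5 + 1 · -3 = -8
  Term 2 contributes 10 + 2 · -3 = 4
  Term 3 contributes 4 + 3 · -3 = -5
p(-3) = ⊕ of these = min[7, -8, 4, -5] = -8.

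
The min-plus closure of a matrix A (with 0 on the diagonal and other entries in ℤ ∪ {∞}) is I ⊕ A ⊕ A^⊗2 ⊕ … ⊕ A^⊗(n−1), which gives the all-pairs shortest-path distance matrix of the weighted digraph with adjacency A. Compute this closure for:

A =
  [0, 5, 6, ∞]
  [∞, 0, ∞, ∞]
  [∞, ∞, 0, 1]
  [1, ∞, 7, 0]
Closure =
  [0, 5, 6, 7]
  [∞, 0, ∞, ∞]
  [2, 7, 0, 1]
  [1, 6, 7, 0]

This is the Floyd-Warshall all-pairs shortest-path computation. For each intermediate vertex k = 0, 1, …, 3, update dist[i][j] ← min(dist[i][j], dist[i][k] + dist[k][j]). The final matrix gives, for each (i, j), the minimum total weight of any directed path from i to j (possibly empty when i = j).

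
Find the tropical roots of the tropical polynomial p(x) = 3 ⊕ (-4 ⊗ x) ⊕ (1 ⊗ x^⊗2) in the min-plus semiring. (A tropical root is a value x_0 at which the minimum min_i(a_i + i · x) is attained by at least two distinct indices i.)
Roots: {-5, 7}

Each tropical root is a break point of the lower envelope of the lines y = a_i + i · x (there are 3 lines, with slopes 0, 1, ..., 2). Only the lines that attain the minimum somewhere contribute to roots; other lines are dominated. Here the surviving (envelope) indices are i = 2, i = 1, i = 0.
Intersections between consecutive envelope lines give the roots: for adjacent envelope indices i < j the intersection is x = (a_i − a_j) / (j − i). Reading off the sorted break points: {-5, 7}.
Verification: at each break x_0, at least two indices attain the minimum of min_i(a_i + i · x_0).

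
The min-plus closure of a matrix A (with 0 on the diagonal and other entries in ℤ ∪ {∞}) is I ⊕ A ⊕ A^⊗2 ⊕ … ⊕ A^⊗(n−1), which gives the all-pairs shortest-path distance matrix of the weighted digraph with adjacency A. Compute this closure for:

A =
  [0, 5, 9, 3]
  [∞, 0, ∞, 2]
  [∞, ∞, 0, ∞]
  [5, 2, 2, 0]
Closure =
  [0, 5, 5, 3]
  [7, 0, 4, 2]
  [∞, ∞, 0, ∞]
  [5, 2, 2, 0]

This is the Floyd-Warshall all-pairs shortest-path computation. For each intermediate vertex k = 0, 1, …, 3, update dist[i][j] ← min(dist[i][j], dist[i][k] + dist[k][j]). The final matrix gives, for each (i, j), the minimum total weight of any directed path from i to j (possibly empty when i = j).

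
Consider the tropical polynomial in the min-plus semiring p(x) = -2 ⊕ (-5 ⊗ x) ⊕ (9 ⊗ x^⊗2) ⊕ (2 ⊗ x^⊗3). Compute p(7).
p(7) = -2

A tropical monomial a ⊗ x^⊗i evaluates to a + i · x. Evaluating each term at x = 7:
  Term 0 contributes -2 + 0 · 7 = -2
  Term 1 contributes -5 + 1 · 7 = 2
  Term 2 contributes 9 + 2 · 7 = 23
  Term 3 contributes 2 + 3 · 7 = 23
p(7) = ⊕ of these = min[-2, 2, 23, 23] = -2.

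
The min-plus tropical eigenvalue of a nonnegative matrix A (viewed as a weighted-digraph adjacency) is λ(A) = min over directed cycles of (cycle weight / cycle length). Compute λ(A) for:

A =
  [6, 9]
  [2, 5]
λ(A) = 5

Enumerate directed cycles and compute their means (weight / length). Sample:
  cycle 0 → 0: weight = 6, length = 1, mean = 6/1 ≈ 6.000
  cycle 1 → 1: weight = 5, length = 1, mean = 5/1 ≈ 5.000
  cycle 0 → 1 → 0: weight = 11, length = 2, mean = 11/2 ≈ 5.500
  cycle 1 → 0 → 1: weight = 11, length = 2, mean = 11/2 ≈ 5.500
Minimum mean = 5.000, attained e.g. along the cycle 1 → 1 with weight 5 and length 1. So λ(A) = 5/1 = 5.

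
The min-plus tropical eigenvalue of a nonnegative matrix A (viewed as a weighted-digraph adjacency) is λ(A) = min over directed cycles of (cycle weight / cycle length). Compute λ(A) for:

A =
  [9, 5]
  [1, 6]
λ(A) = 3

Enumerate directed cycles and compute their means (weight / length). Sample:
  cycle 0 → 0: weight = 9, length = 1, mean = 9/1 ≈ 9.000
  cycle 1 → 1: weight = 6, length = 1, mean = 6/1 ≈ 6.000
  cycle 0 → 1 → 0: weight = 6, length = 2, mean = 6/2 ≈ 3.000
  cycle 1 → 0 → 1: weight = 6, length = 2, mean = 6/2 ≈ 3.000
Minimum mean = 3.000, attained e.g. along the cycle 0 → 1 → 0 with weight 6 and length 2. So λ(A) = 6/2 = 3.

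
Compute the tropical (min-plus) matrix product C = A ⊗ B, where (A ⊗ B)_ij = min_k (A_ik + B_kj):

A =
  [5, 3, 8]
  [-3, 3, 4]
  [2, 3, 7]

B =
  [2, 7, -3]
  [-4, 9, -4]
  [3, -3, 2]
A ⊗ B =
  [-1, 5, -1]
  [-1, 1, -6]
  [-1, 4, -1]

Apply the min-plus product entry-by-entry:
  C[0][0] = min over k of (A[0][0] + B[0][0] = 5 + 2 = 7, A[0][1] + B[1][0] = 3 + -4 = -1, A[0][2] + B[2][0] = 8 + 3 = 11) = -1 (attained at k = 1)
  C[0][1] = min over k of (A[0][0] + B[0][1] = 5 + 7 = 12, A[0][1] + B[1][1] = 3 + 9 = 12, A[0][2] + B[2][1] = 8 + -3 = 5) = 5 (attained at k = 2)
  C[0][2] = min over k of (A[0][0] + B[0][2] = 5 + -3 = 2, A[0][1] + B[1][2] = 3 + -4 = -1, A[0][2] + B[2][2] = 8 + 2 = 10) = -1 (attained at k = 1)
  C[1][0] = min over k of (A[1][0] + B[0][0] = -3 + 2 = -1, A[1][1] + B[1][0] = 3 + -4 = -1, A[1][2] + B[2][0] = 4 + 3 = 7) = -1 (attained at k = 0)
  C[1][1] = min over k of (A[1][0] + B[0][1] = -3 + 7 = 4, A[1][1] + B[1][1] = 3 + 9 = 12, A[1][2] + B[2][1] = 4 + -3 = 1) = 1 (attained at k = 2)
  C[1][2] = min over k of (A[1][0] + B[0][2] = -3 + -3 = -6, A[1][1] + B[1][2] = 3 + -4 = -1, A[1][2] + B[2][2] = 4 + 2 = 6) = -6 (attained at k = 0)
  C[2][0] = min over k of (A[2][0] + B[0][0] = 2 + 2 = 4, A[2][1] + B[1][0] = 3 + -4 = -1, A[2][2] + B[2][0] = 7 + 3 = 10) = -1 (attained at k = 1)
  C[2][1] = min over k of (A[2][0] + B[0][1] = 2 + 7 = 9, A[2][1] + B[1][1] = 3 + 9 = 12, A[2][2] + B[2][1] = 7 + -3 = 4) = 4 (attained at k = 2)
  C[2][2] = min over k of (A[2][0] + B[0][2] = 2 + -3 = -1, A[2][1] + B[1][2] = 3 + -4 = -1, A[2][2] + B[2][2] = 7 + 2 = 9) = -1 (attained at k = 0)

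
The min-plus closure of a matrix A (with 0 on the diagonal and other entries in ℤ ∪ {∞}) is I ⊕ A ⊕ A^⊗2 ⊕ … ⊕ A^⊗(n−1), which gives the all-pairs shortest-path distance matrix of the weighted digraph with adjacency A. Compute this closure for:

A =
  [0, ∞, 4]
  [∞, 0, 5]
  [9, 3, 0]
Closure =
  [0, 7, 4]
  [14, 0, 5]
  [9, 3, 0]

This is the Floyd-Warshall all-pairs shortest-path computation. For each intermediate vertex k = 0, 1, …, 2, update dist[i][j] ← min(dist[i][j], dist[i][k] + dist[k][j]). The final matrix gives, for each (i, j), the minimum total weight of any directed path from i to j (possibly empty when i = j).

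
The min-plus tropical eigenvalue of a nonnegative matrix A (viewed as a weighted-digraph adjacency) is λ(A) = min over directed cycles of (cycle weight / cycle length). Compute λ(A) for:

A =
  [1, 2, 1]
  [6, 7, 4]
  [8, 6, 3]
λ(A) = 1

Enumerate directed cycles and compute their means (weight / length). Sample:
  cycle 0 → 0: weight = 1, length = 1, mean = 1/1 ≈ 1.000
  cycle 1 → 1: weight = 7, length = 1, mean = 7/1 ≈ 7.000
  cycle 2 → 2: weight = 3, length = 1, mean = 3/1 ≈ 3.000
  cycle 0 → 1 → 0: weight = 8, length = 2, mean = 8/2 ≈ 4.000
  cycle 0 → 2 → 0: weight = 9, length = 2, mean = 9/2 ≈ 4.500
  cycle 1 → 0 → 1: weight = 8, length = 2, mean = 8/2 ≈ 4.000
Minimum mean = 1.000, attained e.g. along the cycle 0 → 0 with weight 1 and length 1. So λ(A) = 1/1 = 1.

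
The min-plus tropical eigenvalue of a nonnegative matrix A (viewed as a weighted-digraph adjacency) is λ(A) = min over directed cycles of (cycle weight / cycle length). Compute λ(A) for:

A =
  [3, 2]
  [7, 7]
λ(A) = 3

Enumerate directed cycles and compute their means (weight / length). Sample:
  cycle 0 → 0: weight = 3, length = 1, mean = 3/1 ≈ 3.000
  cycle 1 → 1: weight = 7, length = 1, mean = 7/1 ≈ 7.000
  cycle 0 → 1 → 0: weight = 9, length = 2, mean = 9/2 ≈ 4.500
  cycle 1 → 0 → 1: weight = 9, length = 2, mean = 9/2 ≈ 4.500
Minimum mean = 3.000, attained e.g. along the cycle 0 → 0 with weight 3 and length 1. So λ(A) = 3/1 = 3.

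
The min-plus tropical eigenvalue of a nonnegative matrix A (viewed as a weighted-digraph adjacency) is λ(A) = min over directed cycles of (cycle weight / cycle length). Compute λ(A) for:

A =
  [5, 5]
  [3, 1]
λ(A) = 1

Enumerate directed cycles and compute their means (weight / length). Sample:
  cycle 0 → 0: weight = 5, length = 1, mean = 5/1 ≈ 5.000
  cycle 1 → 1: weight = 1, length = 1, mean = 1/1 ≈ 1.000
  cycle 0 → 1 → 0: weight = 8, length = 2, mean = 8/2 ≈ 4.000
  cycle 1 → 0 → 1: weight = 8, length = 2, mean = 8/2 ≈ 4.000
Minimum mean = 1.000, attained e.g. along the cycle 1 → 1 with weight 1 and length 1. So λ(A) = 1/1 = 1.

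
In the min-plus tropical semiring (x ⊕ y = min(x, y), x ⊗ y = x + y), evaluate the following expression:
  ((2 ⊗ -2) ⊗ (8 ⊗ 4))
((2 ⊗ -2) ⊗ (8 ⊗ 4)) = 12

Expand innermost to outermost. Recall ⊕ takes the minimum of its arguments and ⊗ takes their sum. Working out the expression ((2 ⊗ -2) ⊗ (8 ⊗ 4)) gives 12.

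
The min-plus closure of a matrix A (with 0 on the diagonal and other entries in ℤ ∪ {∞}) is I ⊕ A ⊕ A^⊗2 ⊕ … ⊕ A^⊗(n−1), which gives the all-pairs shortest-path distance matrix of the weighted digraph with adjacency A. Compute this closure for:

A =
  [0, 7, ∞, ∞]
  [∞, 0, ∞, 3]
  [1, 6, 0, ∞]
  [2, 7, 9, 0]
Closure =
  [0, 7, 19, 10]
  [5, 0, 12, 3]
  [1, 6, 0, 9]
  [2, 7, 9, 0]

This is the Floyd-Warshall all-pairs shortest-path computation. For each intermediate vertex k = 0, 1, …, 3, update dist[i][j] ← min(dist[i][j], dist[i][k] + dist[k][j]). The final matrix gives, for each (i, j), the minimum total weight of any directed path from i to j (possibly empty when i = j).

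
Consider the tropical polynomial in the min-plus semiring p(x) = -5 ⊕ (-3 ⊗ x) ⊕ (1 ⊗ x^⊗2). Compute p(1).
p(1) = -5

A tropical monomial a ⊗ x^⊗i evaluates to a + i · x. Evaluating each term at x = 1:
  Term 0 contributes -5 + 0 · 1 = -5
  Term 1 contributes -3 + 1 · 1 = -2
  Term 2 contributes 1 + 2 · 1 = 3
p(1) = ⊕ of these = min[-5, -2, 3] = -5.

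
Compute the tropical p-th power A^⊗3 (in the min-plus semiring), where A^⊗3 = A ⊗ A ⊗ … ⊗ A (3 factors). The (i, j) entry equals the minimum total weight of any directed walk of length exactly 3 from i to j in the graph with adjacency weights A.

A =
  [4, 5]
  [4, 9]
A^⊗3 =
  [12, 13]
  [12, 13]

Each entry (A^⊗3)_ij equals the minimum over all length-3 walks i = v_0 → v_1 → … → v_3 = j of Σ_t A[v_t][v_{t+1}]. For example, for (i, j) = (0, 1) we minimise over 4 possible intermediate vertex sequences; the minimum is 13, attained along the walk 0 → 0 → 0 → 1.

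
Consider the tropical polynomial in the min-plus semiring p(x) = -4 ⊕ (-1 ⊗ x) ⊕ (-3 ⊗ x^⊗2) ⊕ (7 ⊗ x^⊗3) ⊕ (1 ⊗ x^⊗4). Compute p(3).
p(3) = -4

A tropical monomial a ⊗ x^⊗i evaluates to a + i · x. Evaluating each term at x = 3:
  Term 0 contributes -4 + 0 · 3 = -4
  Term 1 contributes -1 + 1 · 3 = 2
  Term 2 contributes -3 + 2 · 3 = 3
  Term 3 contributes 7 + 3 · 3 = 16
  Term 4 contributes 1 + 4 · 3 = 13
p(3) = ⊕ of these = min[-4, 2, 3, 16, 13] = -4.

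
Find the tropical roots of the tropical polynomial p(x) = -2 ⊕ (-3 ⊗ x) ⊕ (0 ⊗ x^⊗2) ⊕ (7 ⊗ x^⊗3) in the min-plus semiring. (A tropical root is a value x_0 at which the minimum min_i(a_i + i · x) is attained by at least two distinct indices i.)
Roots: {-7, -3, 1}

Each tropical root is a break point of the lower envelope of the lines y = a_i + i · x (there are 4 lines, with slopes 0, 1, ..., 3). Only the lines that attain the minimum somewhere contribute to roots; other lines are dominated. Here the surviving (envelope) indices are i = 3, i = 2, i = 1, i = 0.
Intersections between consecutive envelope lines give the roots: for adjacent envelope indices i < j the intersection is x = (a_i − a_j) / (j − i). Reading off the sorted break points: {-7, -3, 1}.
Verification: at each break x_0, at least two indices attain the minimum of min_i(a_i + i · x_0).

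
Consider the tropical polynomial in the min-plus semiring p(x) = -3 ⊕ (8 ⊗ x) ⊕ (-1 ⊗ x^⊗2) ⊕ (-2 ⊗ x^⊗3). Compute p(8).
p(8) = -3

A tropical monomial a ⊗ x^⊗i evaluates to a + i · x. Evaluating each term at x = 8:
  Term 0 contributes -3 + 0 · 8 = -3
  Term 1 contributes 8 + 1 · 8 = 16
  Term 2 contributes -1 + 2 · 8 = 15
  Term 3 contributes -2 + 3 · 8 = 22
p(8) = ⊕ of these = min[-3, 16, 15, 22] = -3.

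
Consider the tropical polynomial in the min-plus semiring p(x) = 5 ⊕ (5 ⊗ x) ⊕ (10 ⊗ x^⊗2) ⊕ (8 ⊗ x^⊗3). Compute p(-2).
p(-2) = 2

A tropical monomial a ⊗ x^⊗i evaluates to a + i · x. Evaluating each term at x = -2:
  Term 0 contributes 5 + 0 · -2 = 5
  Term 1 contributes 5 + 1 · -2 = 3
  Term 2 contributes 10 + 2 · -2 = 6
  Term 3 contributes 8 + 3 · -2 = 2
p(-2) = ⊕ of these = min[5, 3, 6, 2] = 2.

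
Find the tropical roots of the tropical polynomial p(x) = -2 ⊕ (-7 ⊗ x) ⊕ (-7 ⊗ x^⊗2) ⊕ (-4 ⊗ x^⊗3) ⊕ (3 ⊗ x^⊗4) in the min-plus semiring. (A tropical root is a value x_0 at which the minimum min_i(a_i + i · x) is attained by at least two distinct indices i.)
Roots: {-7, -3, 0, 5}

Each tropical root is a break point of the lower envelope of the lines y = a_i + i · x (there are 5 lines, with slopes 0, 1, ..., 4). Only the lines that attain the minimum somewhere contribute to roots; other lines are dominated. Here the surviving (envelope) indices are i = 4, i = 3, i = 2, i = 1, i = 0.
Intersections between consecutive envelope lines give the roots: for adjacent envelope indices i < j the intersection is x = (a_i − a_j) / (j − i). Reading off the sorted break points: {-7, -3, 0, 5}.
Verification: at each break x_0, at least two indices attain the minimum of min_i(a_i + i · x_0).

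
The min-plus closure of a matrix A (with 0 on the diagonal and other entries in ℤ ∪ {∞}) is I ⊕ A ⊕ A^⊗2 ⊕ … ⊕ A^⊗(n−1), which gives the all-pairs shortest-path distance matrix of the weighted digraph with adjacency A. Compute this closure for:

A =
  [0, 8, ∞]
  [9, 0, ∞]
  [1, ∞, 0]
Closure =
  [0, 8, ∞]
  [9, 0, ∞]
  [1, 9, 0]

This is the Floyd-Warshall all-pairs shortest-path computation. For each intermediate vertex k = 0, 1, …, 2, update dist[i][j] ← min(dist[i][j], dist[i][k] + dist[k][j]). The final matrix gives, for each (i, j), the minimum total weight of any directed path from i to j (possibly empty when i = j).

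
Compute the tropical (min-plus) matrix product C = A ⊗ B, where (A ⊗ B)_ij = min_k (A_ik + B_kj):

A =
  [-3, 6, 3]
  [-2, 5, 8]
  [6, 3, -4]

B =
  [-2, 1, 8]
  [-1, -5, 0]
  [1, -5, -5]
A ⊗ B =
  [-5, -2, -2]
  [-4, -1, 3]
  [-3, -9, -9]

Apply the min-plus product entry-by-entry:
  C[0][0] = min over k of (A[0][0] + B[0][0] = -3 + -2 = -5, A[0][1] + B[1][0] = 6 + -1 = 5, A[0][2] + B[2][0] = 3 + 1 = 4) = -5 (attained at k = 0)
  C[0][1] = min over k of (A[0][0] + B[0][1] = -3 + 1 = -2, A[0][1] + B[1][1] = 6 + -5 = 1, A[0][2] + B[2][1] = 3 + -5 = -2) = -2 (attained at k = 0)
  C[0][2] = min over k of (A[0][0] + B[0][2] = -3 + 8 = 5, A[0][1] + B[1][2] = 6 + 0 = 6, A[0][2] + B[2][2] = 3 + -5 = -2) = -2 (attained at k = 2)
  C[1][0] = min over k of (A[1][0] + B[0][0] = -2 + -2 = -4, A[1][1] + B[1][0] = 5 + -1 = 4, A[1][2] + B[2][0] = 8 + 1 = 9) = -4 (attained at k = 0)
  C[1][1] = min over k of (A[1][0] + B[0][1] = -2 + 1 = -1, A[1][1] + B[1][1] = 5 + -5 = 0, A[1][2] + B[2][1] = 8 + -5 = 3) = -1 (attained at k = 0)
  C[1][2] = min over k of (A[1][0] + B[0][2] = -2 + 8 = 6, A[1][1] + B[1][2] = 5 + 0 = 5, A[1][2] + B[2][2] = 8 + -5 = 3) = 3 (attained at k = 2)
  C[2][0] = min over k of (A[2][0] + B[0][0] = 6 + -2 = 4, A[2][1] + B[1][0] = 3 + -1 = 2, A[2][2] + B[2][0] = -4 + 1 = -3) = -3 (attained at k = 2)
  C[2][1] = min over k of (A[2][0] + B[0][1] = 6 + 1 = 7, A[2][1] + B[1][1] = 3 + -5 = -2, A[2][2] + B[2][1] = -4 + -5 = -9) = -9 (attained at k = 2)
  C[2][2] = min over k of (A[2][0] + B[0][2] = 6 + 8 = 14, A[2][1] + B[1][2] = 3 + 0 = 3, A[2][2] + B[2][2] = -4 + -5 = -9) = -9 (attained at k = 2)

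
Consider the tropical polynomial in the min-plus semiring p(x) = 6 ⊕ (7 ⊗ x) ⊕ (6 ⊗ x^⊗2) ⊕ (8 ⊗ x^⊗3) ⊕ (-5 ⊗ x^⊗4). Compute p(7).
p(7) = 6

A tropical monomial a ⊗ x^⊗i evaluates to a + i · x. Evaluating each term at x = 7:
  Term 0 contributes 6 + 0 · 7 = 6
  Term 1 contributes 7 + 1 · 7 = 14
  Term 2 contributes 6 + 2 · 7 = 20
  Term 3 contributes 8 + 3 · 7 = 29
  Term 4 contributes -5 + 4 · 7 = 23
p(7) = ⊕ of these = min[6, 14, 20, 29, 23] = 6.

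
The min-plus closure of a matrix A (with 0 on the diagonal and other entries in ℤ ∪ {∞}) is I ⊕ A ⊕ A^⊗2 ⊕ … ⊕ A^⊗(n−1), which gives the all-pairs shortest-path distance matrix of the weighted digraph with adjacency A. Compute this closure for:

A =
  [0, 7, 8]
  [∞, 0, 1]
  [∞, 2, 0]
Closure =
  [0, 7, 8]
  [∞, 0, 1]
  [∞, 2, 0]

This is the Floyd-Warshall all-pairs shortest-path computation. For each intermediate vertex k = 0, 1, …, 2, update dist[i][j] ← min(dist[i][j], dist[i][k] + dist[k][j]). The final matrix gives, for each (i, j), the minimum total weight of any directed path from i to j (possibly empty when i = j).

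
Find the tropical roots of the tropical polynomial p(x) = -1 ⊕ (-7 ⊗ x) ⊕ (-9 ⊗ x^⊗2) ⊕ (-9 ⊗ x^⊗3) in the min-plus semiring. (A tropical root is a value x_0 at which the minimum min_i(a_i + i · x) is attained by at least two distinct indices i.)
Roots: {0, 2, 6}

Each tropical root is a break point of the lower envelope of the lines y = a_i + i · x (there are 4 lines, with slopes 0, 1, ..., 3). Only the lines that attain the minimum somewhere contribute to roots; other lines are dominated. Here the surviving (envelope) indices are i = 3, i = 2, i = 1, i = 0.
Intersections between consecutive envelope lines give the roots: for adjacent envelope indices i < j the intersection is x = (a_i − a_j) / (j − i). Reading off the sorted break points: {0, 2, 6}.
Verification: at each break x_0, at least two indices attain the minimum of min_i(a_i + i · x_0).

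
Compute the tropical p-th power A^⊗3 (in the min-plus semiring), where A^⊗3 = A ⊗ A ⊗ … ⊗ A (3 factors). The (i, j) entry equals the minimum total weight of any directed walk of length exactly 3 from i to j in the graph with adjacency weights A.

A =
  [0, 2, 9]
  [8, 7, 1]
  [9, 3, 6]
A^⊗3 =
  [0, 2, 3]
  [8, 10, 5]
  [9, 7, 10]

Each entry (A^⊗3)_ij equals the minimum over all length-3 walks i = v_0 → v_1 → … → v_3 = j of Σ_t A[v_t][v_{t+1}]. For example, for (i, j) = (0, 2) we minimise over 9 possible intermediate vertex sequences; the minimum is 3, attained along the walk 0 → 0 → 1 → 2.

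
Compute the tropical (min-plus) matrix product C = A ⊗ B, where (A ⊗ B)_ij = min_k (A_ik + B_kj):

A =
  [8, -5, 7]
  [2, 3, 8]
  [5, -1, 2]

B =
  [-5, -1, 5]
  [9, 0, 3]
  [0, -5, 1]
A ⊗ B =
  [3, -5, -2]
  [-3, 1, 6]
  [0, -3, 2]

Apply the min-plus product entry-by-entry:
  C[0][0] = min over k of (A[0][0] + B[0][0] = 8 + -5 = 3, A[0][1] + B[1][0] = -5 + 9 = 4, A[0][2] + B[2][0] = 7 + 0 = 7) = 3 (attained at k = 0)
  C[0][1] = min over k of (A[0][0] + B[0][1] = 8 + -1 = 7, A[0][1] + B[1][1] = -5 + 0 = -5, A[0][2] + B[2][1] = 7 + -5 = 2) = -5 (attained at k = 1)
  C[0][2] = min over k of (A[0][0] + B[0][2] = 8 + 5 = 13, A[0][1] + B[1][2] = -5 + 3 = -2, A[0][2] + B[2][2] = 7 + 1 = 8) = -2 (attained at k = 1)
  C[1][0] = min over k of (A[1][0] + B[0][0] = 2 + -5 = -3, A[1][1] + B[1][0] = 3 + 9 = 12, A[1][2] + B[2][0] = 8 + 0 = 8) = -3 (attained at k = 0)
  C[1][1] = min over k of (A[1][0] + B[0][1] = 2 + -1 = 1, A[1][1] + B[1][1] = 3 + 0 = 3, A[1][2] + B[2][1] = 8 + -5 = 3) = 1 (attained at k = 0)
  C[1][2] = min over k of (A[1][0] + B[0][2] = 2 + 5 = 7, A[1][1] + B[1][2] = 3 + 3 = 6, A[1][2] + B[2][2] = 8 + 1 = 9) = 6 (attained at k = 1)
  C[2][0] = min over k of (A[2][0] + B[0][0] = 5 + -5 = 0, A[2][1] + B[1][0] = -1 + 9 = 8, A[2][2] + B[2][0] = 2 + 0 = 2) = 0 (attained at k = 0)
  C[2][1] = min over k of (A[2][0] + B[0][1] = 5 + -1 = 4, A[2][1] + B[1][1] = -1 + 0 = -1, A[2][2] + B[2][1] = 2 + -5 = -3) = -3 (attained at k = 2)
  C[2][2] = min over k of (A[2][0] + B[0][2] = 5 + 5 = 10, A[2][1] + B[1][2] = -1 + 3 = 2, A[2][2] + B[2][2] = 2 + 1 = 3) = 2 (attained at k = 1)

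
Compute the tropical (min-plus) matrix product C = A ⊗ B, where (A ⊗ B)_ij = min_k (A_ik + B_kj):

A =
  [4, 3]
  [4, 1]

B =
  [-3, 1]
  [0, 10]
A ⊗ B =
  [1, 5]
  [1, 5]

Apply the min-plus product entry-by-entry:
  C[0][0] = min over k of (A[0][0] + B[0][0] = 4 + -3 = 1, A[0][1] + B[1][0] = 3 + 0 = 3) = 1 (attained at k = 0)
  C[0][1] = min over k of (A[0][0] + B[0][1] = 4 + 1 = 5, A[0][1] + B[1][1] = 3 + 10 = 13) = 5 (attained at k = 0)
  C[1][0] = min over k of (A[1][0] + B[0][0] = 4 + -3 = 1, A[1][1] + B[1][0] = 1 + 0 = 1) = 1 (attained at k = 0)
  C[1][1] = min over k of (A[1][0] + B[0][1] = 4 + 1 = 5, A[1][1] + B[1][1] = 1 + 10 = 11) = 5 (attained at k = 0)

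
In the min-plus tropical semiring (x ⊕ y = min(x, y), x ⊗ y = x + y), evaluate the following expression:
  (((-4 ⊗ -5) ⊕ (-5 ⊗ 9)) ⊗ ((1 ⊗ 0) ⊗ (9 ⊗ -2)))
(((-4 ⊗ -5) ⊕ (-5 ⊗ 9)) ⊗ ((1 ⊗ 0) ⊗ (9 ⊗ -2))) = -1

Expand innermost to outermost. Recall ⊕ takes the minimum of its arguments and ⊗ takes their sum. Working out the expression (((-4 ⊗ -5) ⊕ (-5 ⊗ 9)) ⊗ ((1 ⊗ 0) ⊗ (9 ⊗ -2))) gives -1.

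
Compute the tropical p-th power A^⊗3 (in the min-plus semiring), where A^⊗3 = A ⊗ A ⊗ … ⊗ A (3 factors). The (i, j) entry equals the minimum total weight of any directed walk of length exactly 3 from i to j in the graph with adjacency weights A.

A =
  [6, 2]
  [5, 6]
A^⊗3 =
  [13, 9]
  [12, 13]

Each entry (A^⊗3)_ij equals the minimum over all length-3 walks i = v_0 → v_1 → … → v_3 = j of Σ_t A[v_t][v_{t+1}]. For example, for (i, j) = (0, 1) we minimise over 4 possible intermediate vertex sequences; the minimum is 9, attained along the walk 0 → 1 → 0 → 1.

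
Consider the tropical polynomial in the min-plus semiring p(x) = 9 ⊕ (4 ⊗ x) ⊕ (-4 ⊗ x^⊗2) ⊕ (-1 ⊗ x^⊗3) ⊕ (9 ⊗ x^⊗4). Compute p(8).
p(8) = 9

A tropical monomial a ⊗ x^⊗i evaluates to a + i · x. Evaluating each term at x = 8:
  Term 0 contributes 9 + 0 · 8 = 9
  Term 1 contributes 4 + 1 · 8 = 12
  Term 2 contributes -4 + 2 · 8 = 12
  Term 3 contributes -1 + 3 · 8 = 23
  Term 4 contributes 9 + 4 · 8 = 41
p(8) = ⊕ of these = min[9, 12, 12, 23, 41] = 9.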